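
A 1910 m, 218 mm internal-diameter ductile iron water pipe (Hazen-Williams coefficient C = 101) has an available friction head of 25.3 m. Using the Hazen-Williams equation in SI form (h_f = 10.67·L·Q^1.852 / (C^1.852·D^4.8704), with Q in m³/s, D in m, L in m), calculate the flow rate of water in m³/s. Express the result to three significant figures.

Q ≈ 0.0496 m³/s

Rearranging: Q = [h_f·C^1.852·D^4.8704 / (10.67·L)]^(1/1.852)
Q = [25.3·101^1.852·0.218^4.8704 / (10.67·1910)]^0.540 = 0.04959 m³/s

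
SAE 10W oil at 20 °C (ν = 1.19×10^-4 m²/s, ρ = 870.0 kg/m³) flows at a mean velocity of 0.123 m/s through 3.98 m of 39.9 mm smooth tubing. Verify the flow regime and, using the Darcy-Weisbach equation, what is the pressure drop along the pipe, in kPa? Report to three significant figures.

Δp ≈ 1.02 kPa

Re = VD/ν = 0.123·0.03990/1.19×10^-4 = 41.2 → laminar (Re < 2300)
f = 64/Re = 1.552
h_f = f(L/D)V²/(2g) = 1.552·(3.98/0.03990)·0.123²/(2·9.81) = 0.1194 m
Δp = ρg·h_f = 870.0·9.81·0.1194 = 1.019 kPa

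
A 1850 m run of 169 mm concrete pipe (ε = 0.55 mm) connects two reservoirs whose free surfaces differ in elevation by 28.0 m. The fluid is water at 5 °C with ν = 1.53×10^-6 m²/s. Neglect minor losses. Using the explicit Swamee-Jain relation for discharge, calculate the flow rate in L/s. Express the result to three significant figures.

Swamee-Jain (Type II): Q = -0.965·√(gD⁵h_f/L)·ln[ε/(3.7D) + √(3.17ν²L/(gD³h_f))]
√(gD⁵h_f/L) = √(9.81·0.169⁵·28.0/1850) = 0.004524
ε/(3.7D) = 8.80×10^-4; √(3.17ν²L/(gD³h_f)) = 1.02×10^-4
Q = -0.965·0.004524·ln(9.813×10^-4) = 0.03024 m³/s
Check: V = 1.35 m/s, Re = 1.49×10^5, f = 0.02783, h_f = 28.2 m ≈ 28.0 m ✓

Q ≈ 30.2 L/s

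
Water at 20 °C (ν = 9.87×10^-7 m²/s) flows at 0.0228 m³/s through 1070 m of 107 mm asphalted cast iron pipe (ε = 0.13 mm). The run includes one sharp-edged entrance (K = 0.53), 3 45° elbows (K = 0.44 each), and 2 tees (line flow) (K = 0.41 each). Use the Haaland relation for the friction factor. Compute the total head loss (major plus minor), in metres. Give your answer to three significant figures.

V = 4Q/(πD²) = 2.536 m/s; V²/2g = 0.3277 m
Re = 2.75×10^5, ε/D = 0.00121 → f = 0.02145 (Haaland)
Major: h_f = f(L/D)·V²/2g = 0.02145·10000·0.3277 = 70.29 m
Minor: ΣK = 2.67; h_m = ΣK·V²/2g = 0.8749 m
Total H_L = 70.29 + 0.8749 = 71.17 m

H_L ≈ 71.2 m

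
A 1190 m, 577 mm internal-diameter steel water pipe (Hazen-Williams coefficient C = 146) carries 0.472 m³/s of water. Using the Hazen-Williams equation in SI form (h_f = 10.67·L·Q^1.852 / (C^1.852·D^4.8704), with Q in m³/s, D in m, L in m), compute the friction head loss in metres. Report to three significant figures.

h_f ≈ 4.51 m

h_f = 10.67·1190·0.472^1.852 / (146^1.852·0.577^4.8704) = 4.515 m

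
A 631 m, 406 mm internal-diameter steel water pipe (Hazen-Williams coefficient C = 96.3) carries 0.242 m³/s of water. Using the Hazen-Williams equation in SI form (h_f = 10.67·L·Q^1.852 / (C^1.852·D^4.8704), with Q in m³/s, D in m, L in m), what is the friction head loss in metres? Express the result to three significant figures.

h_f = 10.67·631·0.242^1.852 / (96.3^1.852·0.406^4.8704) = 8.317 m

h_f ≈ 8.32 m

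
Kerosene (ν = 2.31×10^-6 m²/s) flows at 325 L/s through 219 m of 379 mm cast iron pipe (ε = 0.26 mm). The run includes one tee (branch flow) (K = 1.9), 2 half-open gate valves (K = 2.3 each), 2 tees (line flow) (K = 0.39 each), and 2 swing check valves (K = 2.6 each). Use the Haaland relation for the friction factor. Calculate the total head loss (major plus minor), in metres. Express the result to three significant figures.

H_L ≈ 9.85 m

V = 4Q/(πD²) = 2.881 m/s; V²/2g = 0.4230 m
Re = 4.73×10^5, ε/D = 6.86×10^-4 → f = 0.01870 (Haaland)
Major: h_f = f(L/D)·V²/2g = 0.01870·577.8·0.4230 = 4.572 m
Minor: ΣK = 12.5; h_m = ΣK·V²/2g = 5.279 m
Total H_L = 4.572 + 5.279 = 9.850 m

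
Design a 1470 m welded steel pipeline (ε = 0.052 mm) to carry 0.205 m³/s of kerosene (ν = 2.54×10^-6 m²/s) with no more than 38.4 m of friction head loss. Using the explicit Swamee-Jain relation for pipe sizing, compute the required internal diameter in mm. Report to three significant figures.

D ≈ 295 mm

Swamee-Jain (Type III): D = 0.66·[ε^1.25·(LQ²/(gh_f))^4.75 + ν·Q^9.4·(L/(gh_f))^5.2]^0.04
LQ²/(gh_f) = 0.1640; L/(gh_f) = 3.902
Term 1 = ε^1.25·(…)^4.75 = 8.23×10^-10; Term 2 = ν·Q^9.4·(…)^5.2 = 1.02×10^-9
D = 0.66·(8.23×10^-10 + 1.02×10^-9)^0.04 = 0.2953 m = 295 mm
Check: V = 2.99 m/s, Re = 3.48×10^5, f = 0.01585, h_f = 36.0 m ≈ 38.4 m ✓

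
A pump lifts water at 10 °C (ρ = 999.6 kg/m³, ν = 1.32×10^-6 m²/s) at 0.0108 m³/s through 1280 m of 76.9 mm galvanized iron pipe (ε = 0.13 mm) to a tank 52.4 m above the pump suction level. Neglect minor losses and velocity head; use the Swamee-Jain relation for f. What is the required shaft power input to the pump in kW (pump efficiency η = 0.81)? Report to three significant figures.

V = 4Q/(πD²) = 2.325 m/s; Re = 1.35×10^5; ε/D = 0.00169; f = 0.02403
h_f = f(L/D)V²/2g = 110.2 m
Total head H = z + h_f = 52.4 + 110.2 = 162.6 m
P_hyd = ρgQH = 999.6·9.81·0.0108·162.6 = 17.22 kW
P_shaft = P_hyd/η = 17.22/0.81 = 21.26 kW

P_shaft ≈ 21.3 kW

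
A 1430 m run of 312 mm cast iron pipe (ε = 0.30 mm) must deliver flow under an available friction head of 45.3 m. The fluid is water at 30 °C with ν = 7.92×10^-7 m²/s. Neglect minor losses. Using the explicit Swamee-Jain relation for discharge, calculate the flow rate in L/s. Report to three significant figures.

Q ≈ 240 L/s

Swamee-Jain (Type II): Q = -0.965·√(gD⁵h_f/L)·ln[ε/(3.7D) + √(3.17ν²L/(gD³h_f))]
√(gD⁵h_f/L) = √(9.81·0.312⁵·45.3/1430) = 0.03031
ε/(3.7D) = 2.60×10^-4; √(3.17ν²L/(gD³h_f)) = 1.45×10^-5
Q = -0.965·0.03031·ln(2.744×10^-4) = 0.2399 m³/s
Check: V = 3.14 m/s, Re = 1.24×10^6, f = 0.01978, h_f = 45.5 m ≈ 45.3 m ✓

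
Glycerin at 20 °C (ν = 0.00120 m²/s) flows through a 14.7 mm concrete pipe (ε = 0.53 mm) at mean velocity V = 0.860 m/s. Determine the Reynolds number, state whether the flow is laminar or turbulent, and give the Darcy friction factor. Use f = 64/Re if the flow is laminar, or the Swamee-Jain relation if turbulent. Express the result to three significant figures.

Re = VD/ν = 0.8600·0.0147/0.00120 = 10.5
Re < 2300 → laminar → f = 64/Re = 6.075

Re ≈ 10.5; laminar; f = 64/Re ≈ 6.07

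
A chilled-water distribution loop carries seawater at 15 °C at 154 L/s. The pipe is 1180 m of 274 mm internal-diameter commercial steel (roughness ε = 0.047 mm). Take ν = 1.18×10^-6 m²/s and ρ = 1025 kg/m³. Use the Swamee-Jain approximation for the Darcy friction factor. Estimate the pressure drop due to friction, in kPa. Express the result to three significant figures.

Δp ≈ 226 kPa

V = 4Q/(πD²) = 4·0.154/(π·0.274²) = 2.612 m/s
Re = VD/ν = 2.612·0.274/1.18×10^-6 = 6.06×10^5 → turbulent
ε/D = 0.047/274 = 1.72×10^-4
Swamee-Jain: f = 0.01498
h_f = f(L/D)V²/(2g) = 0.01498·(1180/0.274)·2.612²/(2·9.81) = 22.43 m
Δp = ρg·h_f = 1025·9.81·22.43 = 225.5 kPa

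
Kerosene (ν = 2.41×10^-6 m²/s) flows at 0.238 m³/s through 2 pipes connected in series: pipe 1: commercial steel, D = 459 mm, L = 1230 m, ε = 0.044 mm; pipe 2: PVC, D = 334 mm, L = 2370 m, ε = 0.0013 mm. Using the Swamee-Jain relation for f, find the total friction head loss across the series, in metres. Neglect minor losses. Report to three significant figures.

Pipe 1: V = 1.438 m/s, Re = 2.74×10^5, ε/D = 9.59×10^-5, f = 0.01560, h_1 = f(L/D)V²/2g = 4.407 m
Pipe 2: V = 2.716 m/s, Re = 3.76×10^5, ε/D = 3.89×10^-6, f = 0.01383, h_2 = f(L/D)V²/2g = 36.92 m
Series → Q common, losses add: H = Σh = 41.33 m

H ≈ 41.3 m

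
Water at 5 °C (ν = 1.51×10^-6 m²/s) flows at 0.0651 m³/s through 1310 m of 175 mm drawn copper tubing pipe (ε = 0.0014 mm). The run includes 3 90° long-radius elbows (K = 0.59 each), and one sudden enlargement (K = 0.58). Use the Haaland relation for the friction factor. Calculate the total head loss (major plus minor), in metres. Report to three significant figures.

V = 4Q/(πD²) = 2.707 m/s; V²/2g = 0.3734 m
Re = 3.14×10^5, ε/D = 8.00×10^-6 → f = 0.01429 (Haaland)
Major: h_f = f(L/D)·V²/2g = 0.01429·7486·0.3734 = 39.94 m
Minor: ΣK = 2.35; h_m = ΣK·V²/2g = 0.8774 m
Total H_L = 39.94 + 0.8774 = 40.81 m

H_L ≈ 40.8 m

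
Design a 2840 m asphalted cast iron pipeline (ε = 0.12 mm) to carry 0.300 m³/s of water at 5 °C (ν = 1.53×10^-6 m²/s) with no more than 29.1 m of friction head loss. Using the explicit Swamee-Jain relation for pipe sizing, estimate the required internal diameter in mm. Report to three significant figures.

D ≈ 417 mm

Swamee-Jain (Type III): D = 0.66·[ε^1.25·(LQ²/(gh_f))^4.75 + ν·Q^9.4·(L/(gh_f))^5.2]^0.04
LQ²/(gh_f) = 0.8954; L/(gh_f) = 9.948
Term 1 = ε^1.25·(…)^4.75 = 7.43×10^-6; Term 2 = ν·Q^9.4·(…)^5.2 = 2.87×10^-6
D = 0.66·(7.43×10^-6 + 2.87×10^-6)^0.04 = 0.4169 m = 417 mm
Check: V = 2.20 m/s, Re = 5.99×10^5, f = 0.01608, h_f = 27.0 m ≈ 29.1 m ✓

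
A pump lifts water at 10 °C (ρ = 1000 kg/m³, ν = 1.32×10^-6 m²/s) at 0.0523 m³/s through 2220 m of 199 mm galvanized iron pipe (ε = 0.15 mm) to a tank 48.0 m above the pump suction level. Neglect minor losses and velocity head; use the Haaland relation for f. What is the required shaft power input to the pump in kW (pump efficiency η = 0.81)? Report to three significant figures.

V = 4Q/(πD²) = 1.682 m/s; Re = 2.54×10^5; ε/D = 7.54×10^-4; f = 0.01958
h_f = f(L/D)V²/2g = 31.49 m
Total head H = z + h_f = 48.0 + 31.49 = 79.49 m
P_hyd = ρgQH = 1000·9.81·0.0523·79.49 = 40.78 kW
P_shaft = P_hyd/η = 40.78/0.81 = 50.35 kW

P_shaft ≈ 50.3 kW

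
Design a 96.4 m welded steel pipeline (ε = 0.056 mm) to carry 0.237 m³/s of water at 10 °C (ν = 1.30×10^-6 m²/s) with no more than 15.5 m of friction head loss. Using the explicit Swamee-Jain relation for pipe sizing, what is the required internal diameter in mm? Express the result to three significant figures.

D ≈ 217 mm

Swamee-Jain (Type III): D = 0.66·[ε^1.25·(LQ²/(gh_f))^4.75 + ν·Q^9.4·(L/(gh_f))^5.2]^0.04
LQ²/(gh_f) = 0.03561; L/(gh_f) = 0.6340
Term 1 = ε^1.25·(…)^4.75 = 6.39×10^-13; Term 2 = ν·Q^9.4·(…)^5.2 = 1.61×10^-13
D = 0.66·(6.39×10^-13 + 1.61×10^-13)^0.04 = 0.2166 m = 217 mm
Check: V = 6.43 m/s, Re = 1.07×10^6, f = 0.01532, h_f = 14.4 m ≈ 15.5 m ✓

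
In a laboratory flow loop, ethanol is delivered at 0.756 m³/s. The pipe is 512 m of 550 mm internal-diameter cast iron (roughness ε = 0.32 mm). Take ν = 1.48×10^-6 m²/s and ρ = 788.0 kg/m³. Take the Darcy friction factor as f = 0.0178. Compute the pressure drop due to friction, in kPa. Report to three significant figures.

Δp ≈ 66.1 kPa

V = 4Q/(πD²) = 4·0.756/(π·0.550²) = 3.182 m/s
h_f = f(L/D)V²/(2g) = 0.01780·(512/0.550)·3.182²/(2·9.81) = 8.551 m
Δp = ρg·h_f = 788.0·9.81·8.551 = 66.11 kPa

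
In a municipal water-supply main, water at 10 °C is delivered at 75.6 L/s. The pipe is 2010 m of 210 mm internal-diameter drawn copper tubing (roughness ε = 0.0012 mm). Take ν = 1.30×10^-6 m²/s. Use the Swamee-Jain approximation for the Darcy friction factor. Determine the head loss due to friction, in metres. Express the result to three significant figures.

h_f ≈ 32.6 m

V = 4Q/(πD²) = 4·0.0756/(π·0.210²) = 2.183 m/s
Re = VD/ν = 2.183·0.210/1.30×10^-6 = 3.53×10^5 → turbulent
ε/D = 0.0012/210 = 5.71×10^-6
Swamee-Jain: f = 0.01402
h_f = f(L/D)V²/(2g) = 0.01402·(2010/0.210)·2.183²/(2·9.81) = 32.59 m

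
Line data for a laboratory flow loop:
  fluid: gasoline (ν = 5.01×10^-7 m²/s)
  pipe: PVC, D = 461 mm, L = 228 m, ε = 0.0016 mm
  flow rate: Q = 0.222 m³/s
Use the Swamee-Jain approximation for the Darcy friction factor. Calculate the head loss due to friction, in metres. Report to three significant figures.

V = 4Q/(πD²) = 4·0.222/(π·0.461²) = 1.330 m/s
Re = VD/ν = 1.330·0.461/5.01×10^-7 = 1.22×10^6 → turbulent
ε/D = 0.0016/461 = 3.47×10^-6
Swamee-Jain: f = 0.01132
h_f = f(L/D)V²/(2g) = 0.01132·(228/0.461)·1.330²/(2·9.81) = 0.5048 m

h_f ≈ 0.505 m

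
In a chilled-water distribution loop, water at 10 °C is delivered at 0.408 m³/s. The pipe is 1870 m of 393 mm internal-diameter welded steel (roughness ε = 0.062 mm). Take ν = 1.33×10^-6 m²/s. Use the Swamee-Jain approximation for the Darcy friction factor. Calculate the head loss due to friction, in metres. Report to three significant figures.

h_f ≈ 39.2 m

V = 4Q/(πD²) = 4·0.408/(π·0.393²) = 3.363 m/s
Re = VD/ν = 3.363·0.393/1.33×10^-6 = 9.94×10^5 → turbulent
ε/D = 0.062/393 = 1.58×10^-4
Swamee-Jain: f = 0.01429
h_f = f(L/D)V²/(2g) = 0.01429·(1870/0.393)·3.363²/(2·9.81) = 39.20 m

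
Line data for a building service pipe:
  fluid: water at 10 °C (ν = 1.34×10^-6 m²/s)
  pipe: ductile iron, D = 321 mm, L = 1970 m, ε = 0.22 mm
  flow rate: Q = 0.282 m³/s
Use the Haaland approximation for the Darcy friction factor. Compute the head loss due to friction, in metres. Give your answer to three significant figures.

V = 4Q/(πD²) = 4·0.282/(π·0.321²) = 3.485 m/s
Re = VD/ν = 3.485·0.321/1.34×10^-6 = 8.35×10^5 → turbulent
ε/D = 0.22/321 = 6.85×10^-4
Haaland: f = 0.01840
h_f = f(L/D)V²/(2g) = 0.01840·(1970/0.321)·3.485²/(2·9.81) = 69.88 m

h_f ≈ 69.9 m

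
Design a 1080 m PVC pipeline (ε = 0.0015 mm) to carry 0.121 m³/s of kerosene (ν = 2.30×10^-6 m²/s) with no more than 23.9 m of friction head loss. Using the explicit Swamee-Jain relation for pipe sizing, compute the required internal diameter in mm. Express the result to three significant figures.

D ≈ 244 mm

Swamee-Jain (Type III): D = 0.66·[ε^1.25·(LQ²/(gh_f))^4.75 + ν·Q^9.4·(L/(gh_f))^5.2]^0.04
LQ²/(gh_f) = 0.06744; L/(gh_f) = 4.606
Term 1 = ε^1.25·(…)^4.75 = 1.44×10^-13; Term 2 = ν·Q^9.4·(…)^5.2 = 1.55×10^-11
D = 0.66·(1.44×10^-13 + 1.55×10^-11)^0.04 = 0.2439 m = 244 mm
Check: V = 2.59 m/s, Re = 2.75×10^5, f = 0.01468, h_f = 22.2 m ≈ 23.9 m ✓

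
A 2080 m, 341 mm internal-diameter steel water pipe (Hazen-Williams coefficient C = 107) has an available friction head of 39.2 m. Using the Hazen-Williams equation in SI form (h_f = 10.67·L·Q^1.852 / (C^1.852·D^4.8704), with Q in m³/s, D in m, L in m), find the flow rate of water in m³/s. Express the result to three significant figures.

Q ≈ 0.206 m³/s

Rearranging: Q = [h_f·C^1.852·D^4.8704 / (10.67·L)]^(1/1.852)
Q = [39.2·107^1.852·0.341^4.8704 / (10.67·2080)]^0.540 = 0.2061 m³/s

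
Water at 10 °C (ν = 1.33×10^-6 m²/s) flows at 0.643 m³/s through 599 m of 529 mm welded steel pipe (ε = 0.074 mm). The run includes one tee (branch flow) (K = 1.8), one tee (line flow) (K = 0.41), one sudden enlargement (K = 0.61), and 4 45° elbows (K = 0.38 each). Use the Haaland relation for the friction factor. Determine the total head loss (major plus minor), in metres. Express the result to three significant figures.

V = 4Q/(πD²) = 2.926 m/s; V²/2g = 0.4362 m
Re = 1.16×10^6, ε/D = 1.40×10^-4 → f = 0.01375 (Haaland)
Major: h_f = f(L/D)·V²/2g = 0.01375·1132·0.4362 = 6.790 m
Minor: ΣK = 4.34; h_m = ΣK·V²/2g = 1.893 m
Total H_L = 6.790 + 1.893 = 8.683 m

H_L ≈ 8.68 m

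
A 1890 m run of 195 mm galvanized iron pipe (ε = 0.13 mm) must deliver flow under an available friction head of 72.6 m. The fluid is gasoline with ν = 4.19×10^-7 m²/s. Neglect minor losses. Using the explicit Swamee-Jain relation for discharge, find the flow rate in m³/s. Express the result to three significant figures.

Swamee-Jain (Type II): Q = -0.965·√(gD⁵h_f/L)·ln[ε/(3.7D) + √(3.17ν²L/(gD³h_f))]
√(gD⁵h_f/L) = √(9.81·0.195⁵·72.6/1890) = 0.01031
ε/(3.7D) = 1.80×10^-4; √(3.17ν²L/(gD³h_f)) = 1.41×10^-5
Q = -0.965·0.01031·ln(1.943×10^-4) = 0.08501 m³/s
Check: V = 2.85 m/s, Re = 1.32×10^6, f = 0.01823, h_f = 73.0 m ≈ 72.6 m ✓

Q ≈ 0.0850 m³/s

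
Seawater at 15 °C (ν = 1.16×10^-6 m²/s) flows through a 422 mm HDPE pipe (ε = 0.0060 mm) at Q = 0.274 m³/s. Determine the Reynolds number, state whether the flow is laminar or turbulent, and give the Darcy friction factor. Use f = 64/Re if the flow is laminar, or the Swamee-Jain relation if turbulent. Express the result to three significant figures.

Re ≈ 7.13×10^5; turbulent; f ≈ 0.0126

V = 4Q/(πD²) = 1.959 m/s
Re = VD/ν = 1.959·0.422/1.16×10^-6 = 7.13×10^5
Re > 4000 → turbulent; ε/D = 1.42×10^-5
Swamee-Jain: f = 0.01258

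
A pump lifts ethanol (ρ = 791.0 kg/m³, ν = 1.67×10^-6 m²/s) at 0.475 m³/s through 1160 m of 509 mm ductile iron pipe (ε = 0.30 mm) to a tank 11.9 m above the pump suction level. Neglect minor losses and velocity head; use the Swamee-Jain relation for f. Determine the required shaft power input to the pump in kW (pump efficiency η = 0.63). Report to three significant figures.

V = 4Q/(πD²) = 2.334 m/s; Re = 7.11×10^5; ε/D = 5.89×10^-4; f = 0.01806
h_f = f(L/D)V²/2g = 11.43 m
Total head H = z + h_f = 11.9 + 11.43 = 23.33 m
P_hyd = ρgQH = 791.0·9.81·0.475·23.33 = 86.00 kW
P_shaft = P_hyd/η = 86.00/0.63 = 136.5 kW

P_shaft ≈ 137 kW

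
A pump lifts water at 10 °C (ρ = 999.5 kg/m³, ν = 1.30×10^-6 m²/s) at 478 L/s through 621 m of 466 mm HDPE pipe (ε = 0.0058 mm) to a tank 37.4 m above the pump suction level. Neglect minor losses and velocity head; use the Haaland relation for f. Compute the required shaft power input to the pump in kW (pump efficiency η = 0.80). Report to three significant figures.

V = 4Q/(πD²) = 2.803 m/s; Re = 1.00×10^6; ε/D = 1.24×10^-5; f = 0.01181
h_f = f(L/D)V²/2g = 6.299 m
Total head H = z + h_f = 37.4 + 6.299 = 43.70 m
P_hyd = ρgQH = 999.5·9.81·0.478·43.70 = 204.8 kW
P_shaft = P_hyd/η = 204.8/0.80 = 256.0 kW

P_shaft ≈ 256 kW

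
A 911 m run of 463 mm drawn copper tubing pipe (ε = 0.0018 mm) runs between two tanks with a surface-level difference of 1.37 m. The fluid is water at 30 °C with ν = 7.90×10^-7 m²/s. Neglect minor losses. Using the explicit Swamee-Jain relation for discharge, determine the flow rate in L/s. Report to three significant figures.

Swamee-Jain (Type II): Q = -0.965·√(gD⁵h_f/L)·ln[ε/(3.7D) + √(3.17ν²L/(gD³h_f))]
√(gD⁵h_f/L) = √(9.81·0.463⁵·1.37/911) = 0.01772
ε/(3.7D) = 1.05×10^-6; √(3.17ν²L/(gD³h_f)) = 3.68×10^-5
Q = -0.965·0.01772·ln(3.781×10^-5) = 0.1741 m³/s
Check: V = 1.03 m/s, Re = 6.06×10^5, f = 0.01272, h_f = 1.36 m ≈ 1.37 m ✓

Q ≈ 174 L/s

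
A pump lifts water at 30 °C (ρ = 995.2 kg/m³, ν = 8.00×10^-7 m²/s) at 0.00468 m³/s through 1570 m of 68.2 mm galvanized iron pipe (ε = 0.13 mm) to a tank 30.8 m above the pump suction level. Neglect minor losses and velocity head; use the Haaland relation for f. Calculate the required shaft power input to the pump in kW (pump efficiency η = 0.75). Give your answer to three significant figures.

P_shaft ≈ 4.76 kW

V = 4Q/(πD²) = 1.281 m/s; Re = 1.09×10^5; ε/D = 0.00191; f = 0.02460
h_f = f(L/D)V²/2g = 47.38 m
Total head H = z + h_f = 30.8 + 47.38 = 78.18 m
P_hyd = ρgQH = 995.2·9.81·0.00468·78.18 = 3.572 kW
P_shaft = P_hyd/η = 3.572/0.75 = 4.763 kW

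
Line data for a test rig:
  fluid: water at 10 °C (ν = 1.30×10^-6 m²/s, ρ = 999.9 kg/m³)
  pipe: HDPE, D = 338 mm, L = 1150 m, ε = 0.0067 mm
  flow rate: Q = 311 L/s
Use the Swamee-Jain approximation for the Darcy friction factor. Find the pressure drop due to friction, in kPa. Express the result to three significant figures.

Δp ≈ 250 kPa

V = 4Q/(πD²) = 4·0.311/(π·0.338²) = 3.466 m/s
Re = VD/ν = 3.466·0.338/1.30×10^-6 = 9.01×10^5 → turbulent
ε/D = 0.0067/338 = 1.98×10^-5
Swamee-Jain: f = 0.01226
h_f = f(L/D)V²/(2g) = 0.01226·(1150/0.338)·3.466²/(2·9.81) = 25.53 m
Δp = ρg·h_f = 999.9·9.81·25.53 = 250.5 kPa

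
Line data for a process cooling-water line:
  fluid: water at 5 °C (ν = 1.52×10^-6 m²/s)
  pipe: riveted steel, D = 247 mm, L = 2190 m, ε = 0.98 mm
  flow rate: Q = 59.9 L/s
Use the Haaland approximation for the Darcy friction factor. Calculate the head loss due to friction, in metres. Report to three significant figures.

h_f ≈ 20.4 m

V = 4Q/(πD²) = 4·0.0599/(π·0.247²) = 1.250 m/s
Re = VD/ν = 1.250·0.247/1.52×10^-6 = 2.03×10^5 → turbulent
ε/D = 0.98/247 = 0.00397
Haaland: f = 0.02890
h_f = f(L/D)V²/(2g) = 0.02890·(2190/0.247)·1.250²/(2·9.81) = 20.41 m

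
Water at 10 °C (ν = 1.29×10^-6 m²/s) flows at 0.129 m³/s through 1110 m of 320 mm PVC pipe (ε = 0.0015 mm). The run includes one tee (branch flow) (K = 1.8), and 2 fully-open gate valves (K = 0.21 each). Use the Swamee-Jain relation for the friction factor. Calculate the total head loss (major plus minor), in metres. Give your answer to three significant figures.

V = 4Q/(πD²) = 1.604 m/s; V²/2g = 0.1311 m
Re = 3.98×10^5, ε/D = 4.69×10^-6 → f = 0.01371 (Swamee-Jain)
Major: h_f = f(L/D)·V²/2g = 0.01371·3469·0.1311 = 6.235 m
Minor: ΣK = 2.22; h_m = ΣK·V²/2g = 0.2911 m
Total H_L = 6.235 + 0.2911 = 6.526 m

H_L ≈ 6.53 m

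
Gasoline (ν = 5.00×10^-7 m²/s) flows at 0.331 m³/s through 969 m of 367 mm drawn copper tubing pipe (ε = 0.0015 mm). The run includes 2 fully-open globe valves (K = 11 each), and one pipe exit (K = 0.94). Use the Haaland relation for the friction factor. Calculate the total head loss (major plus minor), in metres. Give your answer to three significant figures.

V = 4Q/(πD²) = 3.129 m/s; V²/2g = 0.4990 m
Re = 2.30×10^6, ε/D = 4.09×10^-6 → f = 0.01025 (Haaland)
Major: h_f = f(L/D)·V²/2g = 0.01025·2640·0.4990 = 13.50 m
Minor: ΣK = 22.9; h_m = ΣK·V²/2g = 11.45 m
Total H_L = 13.50 + 11.45 = 24.95 m

H_L ≈ 24.9 m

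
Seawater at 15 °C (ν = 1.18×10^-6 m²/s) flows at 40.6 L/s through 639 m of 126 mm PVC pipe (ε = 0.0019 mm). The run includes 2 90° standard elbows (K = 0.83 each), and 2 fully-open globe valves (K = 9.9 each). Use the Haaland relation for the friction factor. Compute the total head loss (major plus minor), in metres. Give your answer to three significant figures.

H_L ≈ 50.2 m

V = 4Q/(πD²) = 3.256 m/s; V²/2g = 0.5404 m
Re = 3.48×10^5, ε/D = 1.51×10^-5 → f = 0.01409 (Haaland)
Major: h_f = f(L/D)·V²/2g = 0.01409·5071·0.5404 = 38.62 m
Minor: ΣK = 21.5; h_m = ΣK·V²/2g = 11.60 m
Total H_L = 38.62 + 11.60 = 50.21 m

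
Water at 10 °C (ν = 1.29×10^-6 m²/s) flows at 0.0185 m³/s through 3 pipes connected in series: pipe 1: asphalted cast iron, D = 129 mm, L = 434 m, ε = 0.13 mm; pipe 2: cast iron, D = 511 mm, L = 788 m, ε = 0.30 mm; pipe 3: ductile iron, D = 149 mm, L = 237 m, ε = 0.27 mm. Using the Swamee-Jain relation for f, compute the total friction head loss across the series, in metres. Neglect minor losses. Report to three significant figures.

Pipe 1: V = 1.415 m/s, Re = 1.42×10^5, ε/D = 0.00101, f = 0.02172, h_1 = f(L/D)V²/2g = 7.463 m
Pipe 2: V = 0.09021 m/s, Re = 3.57×10^4, ε/D = 5.87×10^-4, f = 0.02427, h_2 = f(L/D)V²/2g = 0.01552 m
Pipe 3: V = 1.061 m/s, Re = 1.23×10^5, ε/D = 0.00181, f = 0.02452, h_3 = f(L/D)V²/2g = 2.238 m
Series → Q common, losses add: H = Σh = 9.716 m

H ≈ 9.72 m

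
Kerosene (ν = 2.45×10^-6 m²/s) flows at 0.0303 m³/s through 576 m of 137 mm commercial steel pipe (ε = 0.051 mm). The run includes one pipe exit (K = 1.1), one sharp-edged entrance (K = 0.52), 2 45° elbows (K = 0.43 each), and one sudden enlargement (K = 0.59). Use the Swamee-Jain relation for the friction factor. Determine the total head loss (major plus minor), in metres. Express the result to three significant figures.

H_L ≈ 18.3 m

V = 4Q/(πD²) = 2.055 m/s; V²/2g = 0.2153 m
Re = 1.15×10^5, ε/D = 3.72×10^-4 → f = 0.01947 (Swamee-Jain)
Major: h_f = f(L/D)·V²/2g = 0.01947·4204·0.2153 = 17.62 m
Minor: ΣK = 3.07; h_m = ΣK·V²/2g = 0.6611 m
Total H_L = 17.62 + 0.6611 = 18.28 m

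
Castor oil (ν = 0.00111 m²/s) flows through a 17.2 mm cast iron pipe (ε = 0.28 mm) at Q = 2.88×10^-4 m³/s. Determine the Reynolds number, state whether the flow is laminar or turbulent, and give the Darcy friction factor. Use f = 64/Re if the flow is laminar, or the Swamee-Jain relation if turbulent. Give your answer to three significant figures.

Re ≈ 19.2; laminar; f = 64/Re ≈ 3.33

V = 4Q/(πD²) = 1.239 m/s
Re = VD/ν = 1.239·0.0172/0.00111 = 19.2
Re < 2300 → laminar → f = 64/Re = 3.332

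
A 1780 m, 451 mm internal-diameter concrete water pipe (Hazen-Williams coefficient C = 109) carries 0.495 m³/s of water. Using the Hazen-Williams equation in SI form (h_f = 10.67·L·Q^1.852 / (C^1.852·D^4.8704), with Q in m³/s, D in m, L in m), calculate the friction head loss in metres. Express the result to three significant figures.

h_f = 10.67·1780·0.495^1.852 / (109^1.852·0.451^4.8704) = 42.07 m

h_f ≈ 42.1 m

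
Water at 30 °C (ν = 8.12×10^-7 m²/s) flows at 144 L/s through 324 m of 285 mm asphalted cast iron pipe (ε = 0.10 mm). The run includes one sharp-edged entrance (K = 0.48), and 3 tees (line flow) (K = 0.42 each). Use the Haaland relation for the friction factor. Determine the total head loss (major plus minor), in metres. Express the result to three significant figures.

V = 4Q/(πD²) = 2.257 m/s; V²/2g = 0.2597 m
Re = 7.92×10^5, ε/D = 3.51×10^-4 → f = 0.01618 (Haaland)
Major: h_f = f(L/D)·V²/2g = 0.01618·1137·0.2597 = 4.778 m
Minor: ΣK = 1.74; h_m = ΣK·V²/2g = 0.4519 m
Total H_L = 4.778 + 0.4519 = 5.230 m

H_L ≈ 5.23 m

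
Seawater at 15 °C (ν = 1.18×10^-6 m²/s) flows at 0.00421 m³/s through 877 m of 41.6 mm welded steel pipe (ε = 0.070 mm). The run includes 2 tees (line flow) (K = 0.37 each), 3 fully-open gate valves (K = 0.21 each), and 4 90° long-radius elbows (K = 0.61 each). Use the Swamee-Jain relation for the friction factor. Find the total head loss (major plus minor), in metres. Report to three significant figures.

V = 4Q/(πD²) = 3.097 m/s; V²/2g = 0.4890 m
Re = 1.09×10^5, ε/D = 0.00168 → f = 0.02432 (Swamee-Jain)
Major: h_f = f(L/D)·V²/2g = 0.02432·21082·0.4890 = 250.8 m
Minor: ΣK = 3.81; h_m = ΣK·V²/2g = 1.863 m
Total H_L = 250.8 + 1.863 = 252.6 m

H_L ≈ 253 m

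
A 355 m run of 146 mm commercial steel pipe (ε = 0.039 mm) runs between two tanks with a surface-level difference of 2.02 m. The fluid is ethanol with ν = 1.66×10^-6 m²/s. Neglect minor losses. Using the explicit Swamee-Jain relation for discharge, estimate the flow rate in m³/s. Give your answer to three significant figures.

Swamee-Jain (Type II): Q = -0.965·√(gD⁵h_f/L)·ln[ε/(3.7D) + √(3.17ν²L/(gD³h_f))]
√(gD⁵h_f/L) = √(9.81·0.146⁵·2.02/355) = 0.001924
ε/(3.7D) = 7.22×10^-5; √(3.17ν²L/(gD³h_f)) = 2.24×10^-4
Q = -0.965·0.001924·ln(2.964×10^-4) = 0.01509 m³/s
Check: V = 0.901 m/s, Re = 7.93×10^4, f = 0.02008, h_f = 2.02 m ≈ 2.02 m ✓

Q ≈ 0.0151 m³/s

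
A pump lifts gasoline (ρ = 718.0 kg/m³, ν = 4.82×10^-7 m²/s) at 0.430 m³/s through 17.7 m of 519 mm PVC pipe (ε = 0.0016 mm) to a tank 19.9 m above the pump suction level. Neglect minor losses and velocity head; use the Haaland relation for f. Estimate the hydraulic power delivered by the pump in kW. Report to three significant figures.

P_hyd ≈ 60.5 kW

V = 4Q/(πD²) = 2.033 m/s; Re = 2.19×10^6; ε/D = 3.08×10^-6; f = 0.01029
h_f = f(L/D)V²/2g = 0.07388 m
Total head H = z + h_f = 19.9 + 0.07388 = 19.97 m
P_hyd = ρgQH = 718.0·9.81·0.430·19.97 = 60.50 kW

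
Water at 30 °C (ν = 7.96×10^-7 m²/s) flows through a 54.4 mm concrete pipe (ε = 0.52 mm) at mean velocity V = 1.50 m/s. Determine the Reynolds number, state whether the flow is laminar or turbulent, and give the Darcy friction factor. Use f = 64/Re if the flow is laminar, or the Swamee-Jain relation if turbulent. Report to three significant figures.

Re ≈ 1.03×10^5; turbulent; f ≈ 0.0382

Re = VD/ν = 1.500·0.0544/7.96×10^-7 = 1.03×10^5
Re > 4000 → turbulent; ε/D = 0.00956
Swamee-Jain: f = 0.03818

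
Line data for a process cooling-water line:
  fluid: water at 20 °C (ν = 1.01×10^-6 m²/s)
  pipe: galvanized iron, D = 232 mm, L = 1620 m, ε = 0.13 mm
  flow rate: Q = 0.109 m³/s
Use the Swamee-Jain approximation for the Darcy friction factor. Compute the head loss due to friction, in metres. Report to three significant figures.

V = 4Q/(πD²) = 4·0.109/(π·0.232²) = 2.578 m/s
Re = VD/ν = 2.578·0.232/1.01×10^-6 = 5.92×10^5 → turbulent
ε/D = 0.13/232 = 5.60×10^-4
Swamee-Jain: f = 0.01801
h_f = f(L/D)V²/(2g) = 0.01801·(1620/0.232)·2.578²/(2·9.81) = 42.62 m

h_f ≈ 42.6 m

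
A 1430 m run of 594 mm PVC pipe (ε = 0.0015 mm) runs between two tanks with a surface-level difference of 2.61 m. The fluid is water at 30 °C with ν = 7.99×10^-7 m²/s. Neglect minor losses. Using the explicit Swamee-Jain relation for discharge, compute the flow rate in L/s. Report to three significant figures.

Q ≈ 374 L/s

Swamee-Jain (Type II): Q = -0.965·√(gD⁵h_f/L)·ln[ε/(3.7D) + √(3.17ν²L/(gD³h_f))]
√(gD⁵h_f/L) = √(9.81·0.594⁵·2.61/1430) = 0.03639
ε/(3.7D) = 6.83×10^-7; √(3.17ν²L/(gD³h_f)) = 2.32×10^-5
Q = -0.965·0.03639·ln(2.391×10^-5) = 0.3737 m³/s
Check: V = 1.35 m/s, Re = 1.00×10^6, f = 0.01167, h_f = 2.60 m ≈ 2.61 m ✓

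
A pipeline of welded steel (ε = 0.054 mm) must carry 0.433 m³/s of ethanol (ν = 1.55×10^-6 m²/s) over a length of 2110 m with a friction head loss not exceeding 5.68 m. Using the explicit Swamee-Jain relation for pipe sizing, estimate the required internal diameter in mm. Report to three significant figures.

D ≈ 611 mm

Swamee-Jain (Type III): D = 0.66·[ε^1.25·(LQ²/(gh_f))^4.75 + ν·Q^9.4·(L/(gh_f))^5.2]^0.04
LQ²/(gh_f) = 7.100; L/(gh_f) = 37.87
Term 1 = ε^1.25·(…)^4.75 = 0.0512; Term 2 = ν·Q^9.4·(…)^5.2 = 0.0956
D = 0.66·(0.0512 + 0.0956)^0.04 = 0.6112 m = 611 mm
Check: V = 1.48 m/s, Re = 5.82×10^5, f = 0.01408, h_f = 5.39 m ≈ 5.68 m ✓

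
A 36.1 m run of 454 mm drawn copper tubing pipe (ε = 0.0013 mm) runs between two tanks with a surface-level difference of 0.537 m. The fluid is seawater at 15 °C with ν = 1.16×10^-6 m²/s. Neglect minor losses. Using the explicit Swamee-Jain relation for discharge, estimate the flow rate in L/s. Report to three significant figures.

Q ≈ 558 L/s

Swamee-Jain (Type II): Q = -0.965·√(gD⁵h_f/L)·ln[ε/(3.7D) + √(3.17ν²L/(gD³h_f))]
√(gD⁵h_f/L) = √(9.81·0.454⁵·0.537/36.1) = 0.05305
ε/(3.7D) = 7.74×10^-7; √(3.17ν²L/(gD³h_f)) = 1.77×10^-5
Q = -0.965·0.05305·ln(1.845×10^-5) = 0.5581 m³/s
Check: V = 3.45 m/s, Re = 1.35×10^6, f = 0.01113, h_f = 0.536 m ≈ 0.537 m ✓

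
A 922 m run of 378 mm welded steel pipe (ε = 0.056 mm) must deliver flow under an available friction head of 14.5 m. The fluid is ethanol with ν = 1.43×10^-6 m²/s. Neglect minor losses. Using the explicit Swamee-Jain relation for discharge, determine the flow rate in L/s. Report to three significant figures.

Q ≈ 320 L/s

Swamee-Jain (Type II): Q = -0.965·√(gD⁵h_f/L)·ln[ε/(3.7D) + √(3.17ν²L/(gD³h_f))]
√(gD⁵h_f/L) = √(9.81·0.378⁵·14.5/922) = 0.03451
ε/(3.7D) = 4.00×10^-5; √(3.17ν²L/(gD³h_f)) = 2.79×10^-5
Q = -0.965·0.03451·ln(6.793×10^-5) = 0.3196 m³/s
Check: V = 2.85 m/s, Re = 7.53×10^5, f = 0.01446, h_f = 14.6 m ≈ 14.5 m ✓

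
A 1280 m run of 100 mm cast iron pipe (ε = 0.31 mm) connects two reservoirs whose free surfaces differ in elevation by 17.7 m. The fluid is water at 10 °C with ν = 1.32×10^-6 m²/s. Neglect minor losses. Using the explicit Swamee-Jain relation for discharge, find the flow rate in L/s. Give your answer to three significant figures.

Q ≈ 7.72 L/s

Swamee-Jain (Type II): Q = -0.965·√(gD⁵h_f/L)·ln[ε/(3.7D) + √(3.17ν²L/(gD³h_f))]
√(gD⁵h_f/L) = √(9.81·0.100⁵·17.7/1280) = 0.001165
ε/(3.7D) = 8.38×10^-4; √(3.17ν²L/(gD³h_f)) = 2.02×10^-4
Q = -0.965·0.001165·ln(0.001040) = 0.007720 m³/s
Check: V = 0.983 m/s, Re = 7.45×10^4, f = 0.02836, h_f = 17.9 m ≈ 17.7 m ✓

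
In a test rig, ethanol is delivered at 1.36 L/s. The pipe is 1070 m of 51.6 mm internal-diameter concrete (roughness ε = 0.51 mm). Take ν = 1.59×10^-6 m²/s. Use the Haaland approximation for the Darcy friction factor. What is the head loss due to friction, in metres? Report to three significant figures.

h_f ≈ 18.1 m

V = 4Q/(πD²) = 4·0.00136/(π·0.0516²) = 0.6504 m/s
Re = VD/ν = 0.6504·0.0516/1.59×10^-6 = 2.11×10^4 → turbulent
ε/D = 0.51/51.6 = 0.00988
Haaland: f = 0.04038
h_f = f(L/D)V²/(2g) = 0.04038·(1070/0.0516)·0.6504²/(2·9.81) = 18.05 m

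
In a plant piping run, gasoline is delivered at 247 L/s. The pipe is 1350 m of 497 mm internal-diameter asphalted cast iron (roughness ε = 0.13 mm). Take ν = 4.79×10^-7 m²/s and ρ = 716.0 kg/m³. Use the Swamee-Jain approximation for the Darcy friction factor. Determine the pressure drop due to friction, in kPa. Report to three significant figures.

V = 4Q/(πD²) = 4·0.247/(π·0.497²) = 1.273 m/s
Re = VD/ν = 1.273·0.497/4.79×10^-7 = 1.32×10^6 → turbulent
ε/D = 0.13/497 = 2.62×10^-4
Swamee-Jain: f = 0.01522
h_f = f(L/D)V²/(2g) = 0.01522·(1350/0.497)·1.273²/(2·9.81) = 3.415 m
Δp = ρg·h_f = 716.0·9.81·3.415 = 23.99 kPa

Δp ≈ 24.0 kPa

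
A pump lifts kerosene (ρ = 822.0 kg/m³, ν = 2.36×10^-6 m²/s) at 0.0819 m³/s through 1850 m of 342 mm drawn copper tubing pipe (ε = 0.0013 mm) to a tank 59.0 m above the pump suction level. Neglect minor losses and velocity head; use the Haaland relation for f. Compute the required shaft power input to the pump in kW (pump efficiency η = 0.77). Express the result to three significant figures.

V = 4Q/(πD²) = 0.8915 m/s; Re = 1.29×10^5; ε/D = 3.80×10^-6; f = 0.01692
h_f = f(L/D)V²/2g = 3.709 m
Total head H = z + h_f = 59.0 + 3.709 = 62.71 m
P_hyd = ρgQH = 822.0·9.81·0.0819·62.71 = 41.41 kW
P_shaft = P_hyd/η = 41.41/0.77 = 53.79 kW

P_shaft ≈ 53.8 kW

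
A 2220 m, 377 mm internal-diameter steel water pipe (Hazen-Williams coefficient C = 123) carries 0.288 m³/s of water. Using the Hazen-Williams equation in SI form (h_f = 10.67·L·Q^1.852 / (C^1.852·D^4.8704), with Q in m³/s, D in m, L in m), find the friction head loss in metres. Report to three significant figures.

h_f = 10.67·2220·0.288^1.852 / (123^1.852·0.377^4.8704) = 36.83 m

h_f ≈ 36.8 m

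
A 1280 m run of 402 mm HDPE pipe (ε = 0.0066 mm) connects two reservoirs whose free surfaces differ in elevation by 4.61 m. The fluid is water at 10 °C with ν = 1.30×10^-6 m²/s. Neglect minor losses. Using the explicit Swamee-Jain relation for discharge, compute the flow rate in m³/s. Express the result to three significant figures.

Q ≈ 0.183 m³/s

Swamee-Jain (Type II): Q = -0.965·√(gD⁵h_f/L)·ln[ε/(3.7D) + √(3.17ν²L/(gD³h_f))]
√(gD⁵h_f/L) = √(9.81·0.402⁵·4.61/1280) = 0.01926
ε/(3.7D) = 4.44×10^-6; √(3.17ν²L/(gD³h_f)) = 4.83×10^-5
Q = -0.965·0.01926·ln(5.275×10^-5) = 0.1831 m³/s
Check: V = 1.44 m/s, Re = 4.46×10^5, f = 0.01361, h_f = 4.59 m ≈ 4.61 m ✓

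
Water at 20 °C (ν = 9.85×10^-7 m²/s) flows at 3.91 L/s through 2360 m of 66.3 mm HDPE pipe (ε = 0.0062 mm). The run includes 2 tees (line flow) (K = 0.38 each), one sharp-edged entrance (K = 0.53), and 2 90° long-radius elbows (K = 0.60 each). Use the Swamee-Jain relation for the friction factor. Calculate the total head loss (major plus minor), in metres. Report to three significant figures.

V = 4Q/(πD²) = 1.133 m/s; V²/2g = 0.06538 m
Re = 7.62×10^4, ε/D = 9.35×10^-5 → f = 0.01940 (Swamee-Jain)
Major: h_f = f(L/D)·V²/2g = 0.01940·35596·0.06538 = 45.14 m
Minor: ΣK = 2.49; h_m = ΣK·V²/2g = 0.1628 m
Total H_L = 45.14 + 0.1628 = 45.30 m

H_L ≈ 45.3 m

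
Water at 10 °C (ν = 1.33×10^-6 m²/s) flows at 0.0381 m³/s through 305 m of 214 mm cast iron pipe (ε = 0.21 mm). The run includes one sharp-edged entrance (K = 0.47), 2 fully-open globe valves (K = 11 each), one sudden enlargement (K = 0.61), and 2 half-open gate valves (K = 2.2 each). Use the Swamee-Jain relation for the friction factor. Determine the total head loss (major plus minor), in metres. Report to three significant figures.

V = 4Q/(πD²) = 1.059 m/s; V²/2g = 0.05719 m
Re = 1.70×10^5, ε/D = 9.81×10^-4 → f = 0.02134 (Swamee-Jain)
Major: h_f = f(L/D)·V²/2g = 0.02134·1425·0.05719 = 1.739 m
Minor: ΣK = 27.5; h_m = ΣK·V²/2g = 1.572 m
Total H_L = 1.739 + 1.572 = 3.311 m

H_L ≈ 3.31 m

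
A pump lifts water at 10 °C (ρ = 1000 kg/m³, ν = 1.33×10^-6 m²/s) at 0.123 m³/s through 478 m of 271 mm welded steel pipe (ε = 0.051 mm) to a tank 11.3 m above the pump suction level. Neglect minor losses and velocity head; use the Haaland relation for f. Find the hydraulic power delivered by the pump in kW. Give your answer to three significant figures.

V = 4Q/(πD²) = 2.132 m/s; Re = 4.35×10^5; ε/D = 1.88×10^-4; f = 0.01537
h_f = f(L/D)V²/2g = 6.283 m
Total head H = z + h_f = 11.3 + 6.283 = 17.58 m
P_hyd = ρgQH = 1000·9.81·0.123·17.58 = 21.22 kW

P_hyd ≈ 21.2 kW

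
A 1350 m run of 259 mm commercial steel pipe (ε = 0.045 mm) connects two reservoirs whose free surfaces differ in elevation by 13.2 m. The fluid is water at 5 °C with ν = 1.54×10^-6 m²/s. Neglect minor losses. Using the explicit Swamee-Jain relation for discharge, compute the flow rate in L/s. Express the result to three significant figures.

Swamee-Jain (Type II): Q = -0.965·√(gD⁵h_f/L)·ln[ε/(3.7D) + √(3.17ν²L/(gD³h_f))]
√(gD⁵h_f/L) = √(9.81·0.259⁵·13.2/1350) = 0.01057
ε/(3.7D) = 4.70×10^-5; √(3.17ν²L/(gD³h_f)) = 6.72×10^-5
Q = -0.965·0.01057·ln(1.141×10^-4) = 0.09263 m³/s
Check: V = 1.76 m/s, Re = 2.96×10^5, f = 0.01612, h_f = 13.2 m ≈ 13.2 m ✓

Q ≈ 92.6 L/s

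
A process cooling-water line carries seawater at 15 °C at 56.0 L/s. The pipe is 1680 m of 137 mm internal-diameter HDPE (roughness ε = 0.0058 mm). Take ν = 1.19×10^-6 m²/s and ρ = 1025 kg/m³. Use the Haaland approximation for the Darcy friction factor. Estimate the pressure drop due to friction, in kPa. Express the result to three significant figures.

V = 4Q/(πD²) = 4·0.0560/(π·0.137²) = 3.799 m/s
Re = VD/ν = 3.799·0.137/1.19×10^-6 = 4.37×10^5 → turbulent
ε/D = 0.0058/137 = 4.23×10^-5
Haaland: f = 0.01385
h_f = f(L/D)V²/(2g) = 0.01385·(1680/0.137)·3.799²/(2·9.81) = 125.0 m
Δp = ρg·h_f = 1025·9.81·125.0 = 1256 kPa

Δp ≈ 1260 kPa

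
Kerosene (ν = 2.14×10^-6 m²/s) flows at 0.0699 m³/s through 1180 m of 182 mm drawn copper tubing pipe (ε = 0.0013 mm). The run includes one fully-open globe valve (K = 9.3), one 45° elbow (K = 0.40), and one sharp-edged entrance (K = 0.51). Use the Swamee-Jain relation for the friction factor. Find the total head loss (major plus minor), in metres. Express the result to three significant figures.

H_L ≈ 40.0 m

V = 4Q/(πD²) = 2.687 m/s; V²/2g = 0.3680 m
Re = 2.29×10^5, ε/D = 7.14×10^-6 → f = 0.01521 (Swamee-Jain)
Major: h_f = f(L/D)·V²/2g = 0.01521·6484·0.3680 = 36.28 m
Minor: ΣK = 10.2; h_m = ΣK·V²/2g = 3.757 m
Total H_L = 36.28 + 3.757 = 40.04 m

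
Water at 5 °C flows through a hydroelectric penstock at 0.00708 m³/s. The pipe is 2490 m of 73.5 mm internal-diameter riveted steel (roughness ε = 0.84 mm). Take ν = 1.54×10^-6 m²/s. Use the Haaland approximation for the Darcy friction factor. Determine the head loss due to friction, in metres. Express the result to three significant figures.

h_f ≈ 194 m

V = 4Q/(πD²) = 4·0.00708/(π·0.0735²) = 1.669 m/s
Re = VD/ν = 1.669·0.0735/1.54×10^-6 = 7.96×10^4 → turbulent
ε/D = 0.84/73.5 = 0.0114
Haaland: f = 0.04040
h_f = f(L/D)V²/(2g) = 0.04040·(2490/0.0735)·1.669²/(2·9.81) = 194.2 m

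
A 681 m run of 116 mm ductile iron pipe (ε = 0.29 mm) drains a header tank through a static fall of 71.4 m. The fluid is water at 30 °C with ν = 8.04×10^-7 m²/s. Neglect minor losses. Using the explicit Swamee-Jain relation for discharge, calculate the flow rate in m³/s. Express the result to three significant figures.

Swamee-Jain (Type II): Q = -0.965·√(gD⁵h_f/L)·ln[ε/(3.7D) + √(3.17ν²L/(gD³h_f))]
√(gD⁵h_f/L) = √(9.81·0.116⁵·71.4/681) = 0.004648
ε/(3.7D) = 6.76×10^-4; √(3.17ν²L/(gD³h_f)) = 3.57×10^-5
Q = -0.965·0.004648·ln(7.114×10^-4) = 0.03251 m³/s
Check: V = 3.08 m/s, Re = 4.44×10^5, f = 0.02534, h_f = 71.8 m ≈ 71.4 m ✓

Q ≈ 0.0325 m³/s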